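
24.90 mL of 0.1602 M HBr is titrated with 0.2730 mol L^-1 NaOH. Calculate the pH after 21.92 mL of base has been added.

12.63

n(acid) = 0.1602 x 0.02490 = 0.003989 mol; n(NaOH) added = 0.2730 x 0.02192 = 0.005984 mol.
Base is in excess by 0.005984 - 0.003989 = 0.001995 mol in a total volume of 0.04682 L.
[OH^-] = 0.001995/0.04682 = 0.04261 M, so pOH = 1.37 and pH = 14.00 - 1.37 = 12.63.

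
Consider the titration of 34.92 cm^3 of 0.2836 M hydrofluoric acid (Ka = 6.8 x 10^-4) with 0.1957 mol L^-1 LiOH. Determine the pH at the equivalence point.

n(HF) = 0.2836 x 0.03492 = 0.009903 mol; V(LiOH) at equivalence = 0.009903/0.1957 = 0.05060 L.
At equivalence all the acid is converted to F-; total volume = 0.03492 + 0.05060 = 0.08552 L, so [F-] = 0.009903/0.08552 = 0.1158 M.
Kb = Kw/Ka = 1.0e-14 / 6.8 x 10^-4 = 1.47e-11.
[OH^-] = sqrt(Kb x [F-]) = sqrt(1.47e-11 x 0.1158) = 1.30e-6 M.
pOH = 5.88, so pH = 14.00 - 5.88 = 8.12.

8.12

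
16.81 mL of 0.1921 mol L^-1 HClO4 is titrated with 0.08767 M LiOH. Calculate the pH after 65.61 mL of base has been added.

n(acid) = 0.1921 x 0.01681 = 0.003229 mol; n(LiOH) added = 0.08767 x 0.06561 = 0.005752 mol.
Base is in excess by 0.005752 - 0.003229 = 0.002523 mol in a total volume of 0.08242 L.
[OH^-] = 0.002523/0.08242 = 0.03061 M, so pOH = 1.51 and pH = 14.00 - 1.51 = 12.49.

12.49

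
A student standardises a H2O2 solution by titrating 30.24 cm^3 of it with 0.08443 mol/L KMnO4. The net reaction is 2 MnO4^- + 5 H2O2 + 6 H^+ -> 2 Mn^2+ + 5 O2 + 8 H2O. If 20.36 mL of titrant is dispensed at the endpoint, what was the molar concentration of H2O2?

0.142 M

n(KMnO4) = 0.08443 x 0.02036 = 0.001719 mol.
From the balanced equation, 2 mol KMnO4 reacts with 5 mol H2O2, so n(H2O2) = 0.001719 x 5/2 = 0.004297 mol.
[H2O2] = 0.004297 / 0.03024 L = 0.142 M.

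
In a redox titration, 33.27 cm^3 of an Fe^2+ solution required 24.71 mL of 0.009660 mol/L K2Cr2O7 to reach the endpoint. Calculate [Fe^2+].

n(K2Cr2O7) = 0.009660 x 0.02471 = 0.0002387 mol.
From the balanced equation, 1 mol K2Cr2O7 reacts with 6 mol Fe^2+, so n(Fe^2+) = 0.0002387 x 6/1 = 0.001432 mol.
[Fe^2+] = 0.001432 / 0.03327 L = 0.0430 M.

0.0430 M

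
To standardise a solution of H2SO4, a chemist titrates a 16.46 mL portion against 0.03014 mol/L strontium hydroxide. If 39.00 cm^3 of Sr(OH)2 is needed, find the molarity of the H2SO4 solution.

n(Sr(OH)2) delivered = 0.03014 x 0.03900 = 0.001175 mol.
For a 1:1 reaction, n(H2SO4) = 0.001175 mol.
[H2SO4] = 0.001175 mol / 0.01646 L = 0.0714 M.

0.0714 M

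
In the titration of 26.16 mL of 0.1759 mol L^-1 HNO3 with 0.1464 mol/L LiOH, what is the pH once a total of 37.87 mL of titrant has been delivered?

12.17

n(acid) = 0.1759 x 0.02616 = 0.004602 mol; n(LiOH) added = 0.1464 x 0.03787 = 0.005544 mol.
Base is in excess by 0.005544 - 0.004602 = 0.0009426 mol in a total volume of 0.06403 L.
[OH^-] = 0.0009426/0.06403 = 0.01472 M, so pOH = 1.83 and pH = 14.00 - 1.83 = 12.17.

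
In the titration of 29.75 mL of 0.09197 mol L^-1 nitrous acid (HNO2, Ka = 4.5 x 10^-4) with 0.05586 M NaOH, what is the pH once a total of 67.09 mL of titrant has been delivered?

12.02

n(acid) = 0.09197 x 0.02975 = 0.002736 mol; n(NaOH) added = 0.05586 x 0.06709 = 0.003748 mol.
Base is in excess by 0.003748 - 0.002736 = 0.001012 mol in a total volume of 0.09684 L.
[OH^-] = 0.001012/0.09684 = 0.01045 M, so pOH = 1.98 and pH = 14.00 - 1.98 = 12.02.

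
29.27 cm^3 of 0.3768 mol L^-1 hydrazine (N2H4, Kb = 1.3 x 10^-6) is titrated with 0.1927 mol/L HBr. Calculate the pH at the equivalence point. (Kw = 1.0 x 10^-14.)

n(N2H4) = 0.3768 x 0.02927 = 0.01103 mol; V(HBr) at equivalence = 0.01103/0.1927 = 0.05723 L.
At equivalence the base is fully converted to N2H5+; total volume = 0.08650 L, so [N2H5+] = 0.01103/0.08650 = 0.1275 M.
Ka(N2H5+) = Kw/Kb = 1.0e-14 / 1.3 x 10^-6 = 7.69e-9.
[H^+] = sqrt(Ka x [N2H5+]) = sqrt(7.69e-9 x 0.1275) = 3.13e-5 M.
pH = -log(3.13e-5) = 4.50.

4.50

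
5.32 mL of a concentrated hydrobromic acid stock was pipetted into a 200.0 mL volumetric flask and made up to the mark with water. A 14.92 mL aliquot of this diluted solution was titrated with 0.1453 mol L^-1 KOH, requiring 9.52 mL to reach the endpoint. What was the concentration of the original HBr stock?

n(KOH) = 0.1453 x 0.009520 = 0.001383 mol.
n(HBr) in the aliquot = 0.001383 mol.
[diluted HBr] = 0.001383 / 0.01492 = 0.09271 M.
Dilution factor = 200.0/5.320 = 37.59, so [stock] = 0.09271 x 37.59 = 3.49 M.

3.49 M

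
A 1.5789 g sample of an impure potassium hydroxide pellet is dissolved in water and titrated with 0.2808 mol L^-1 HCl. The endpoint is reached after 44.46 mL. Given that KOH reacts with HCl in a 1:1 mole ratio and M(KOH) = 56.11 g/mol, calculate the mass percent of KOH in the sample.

n(HCl) = 0.2808 x 0.04446 = 0.01248 mol.
n(KOH) = 0.01248 / 1 = 0.01248 mol.
mass of KOH = 0.01248 x 56.11 = 0.7005 g.
% purity = 0.7005 / 1.5789 x 100 = 44.4%.

44.4%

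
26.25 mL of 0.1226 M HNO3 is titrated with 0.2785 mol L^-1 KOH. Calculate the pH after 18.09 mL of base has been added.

n(acid) = 0.1226 x 0.02625 = 0.003218 mol; n(KOH) added = 0.2785 x 0.01809 = 0.005038 mol.
Base is in excess by 0.005038 - 0.003218 = 0.001820 mol in a total volume of 0.04434 L.
[OH^-] = 0.001820/0.04434 = 0.04104 M, so pOH = 1.39 and pH = 14.00 - 1.39 = 12.61.

12.61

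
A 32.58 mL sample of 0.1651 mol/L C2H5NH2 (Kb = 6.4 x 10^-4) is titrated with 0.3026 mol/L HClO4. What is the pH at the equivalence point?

n(C2H5NH2) = 0.1651 x 0.03258 = 0.005379 mol; V(HClO4) at equivalence = 0.005379/0.3026 = 0.01778 L.
At equivalence the base is fully converted to C2H5NH3+; total volume = 0.05036 L, so [C2H5NH3+] = 0.005379/0.05036 = 0.1068 M.
Ka(C2H5NH3+) = Kw/Kb = 1.0e-14 / 6.4 x 10^-4 = 1.56e-11.
[H^+] = sqrt(Ka x [C2H5NH3+]) = sqrt(1.56e-11 x 0.1068) = 1.29e-6 M.
pH = -log(1.29e-6) = 5.89.

5.89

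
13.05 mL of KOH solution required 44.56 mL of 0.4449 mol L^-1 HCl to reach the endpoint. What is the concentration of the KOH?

1.52 M

n(HCl) delivered = 0.4449 x 0.04456 = 0.01982 mol.
For a 1:1 reaction, n(KOH) = 0.01982 mol.
[KOH] = 0.01982 mol / 0.01305 L = 1.52 M.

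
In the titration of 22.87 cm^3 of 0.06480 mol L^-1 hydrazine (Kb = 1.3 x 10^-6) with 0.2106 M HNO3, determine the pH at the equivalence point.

4.71

n(N2H4) = 0.06480 x 0.02287 = 0.001482 mol; V(HNO3) at equivalence = 0.001482/0.2106 = 0.007037 L.
At equivalence the base is fully converted to N2H5+; total volume = 0.02991 L, so [N2H5+] = 0.001482/0.02991 = 0.04955 M.
Ka(N2H5+) = Kw/Kb = 1.0e-14 / 1.3 x 10^-6 = 7.69e-9.
[H^+] = sqrt(Ka x [N2H5+]) = sqrt(7.69e-9 x 0.04955) = 1.95e-5 M.
pH = -log(1.95e-5) = 4.71.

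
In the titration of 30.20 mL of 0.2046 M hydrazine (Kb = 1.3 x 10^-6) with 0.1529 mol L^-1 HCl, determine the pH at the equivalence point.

4.59

n(N2H4) = 0.2046 x 0.03020 = 0.006179 mol; V(HCl) at equivalence = 0.006179/0.1529 = 0.04041 L.
At equivalence the base is fully converted to N2H5+; total volume = 0.07061 L, so [N2H5+] = 0.006179/0.07061 = 0.08751 M.
Ka(N2H5+) = Kw/Kb = 1.0e-14 / 1.3 x 10^-6 = 7.69e-9.
[H^+] = sqrt(Ka x [N2H5+]) = sqrt(7.69e-9 x 0.08751) = 2.59e-5 M.
pH = -log(2.59e-5) = 4.59.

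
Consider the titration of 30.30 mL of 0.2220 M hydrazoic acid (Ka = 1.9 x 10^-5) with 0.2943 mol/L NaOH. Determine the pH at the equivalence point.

8.91

n(HN3) = 0.2220 x 0.03030 = 0.006727 mol; V(NaOH) at equivalence = 0.006727/0.2943 = 0.02286 L.
At equivalence all the acid is converted to N3-; total volume = 0.03030 + 0.02286 = 0.05316 L, so [N3-] = 0.006727/0.05316 = 0.1265 M.
Kb = Kw/Ka = 1.0e-14 / 1.9 x 10^-5 = 5.26e-10.
[OH^-] = sqrt(Kb x [N3-]) = sqrt(5.26e-10 x 0.1265) = 8.16e-6 M.
pOH = 5.09, so pH = 14.00 - 5.09 = 8.91.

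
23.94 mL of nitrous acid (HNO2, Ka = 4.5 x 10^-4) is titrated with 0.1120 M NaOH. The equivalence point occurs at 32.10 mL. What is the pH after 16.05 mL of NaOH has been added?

3.35

16.05 mL is exactly half the equivalence volume (32.10/2), i.e. the half-equivalence point.
There, n(HA) = n(A^-), so pH = pKa = -log(4.5 x 10^-4) = 3.35.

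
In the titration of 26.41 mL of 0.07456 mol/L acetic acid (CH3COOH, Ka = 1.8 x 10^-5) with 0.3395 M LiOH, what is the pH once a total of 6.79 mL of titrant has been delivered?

12.01

n(acid) = 0.07456 x 0.02641 = 0.001969 mol; n(LiOH) added = 0.3395 x 0.006790 = 0.002305 mol.
Base is in excess by 0.002305 - 0.001969 = 0.0003361 mol in a total volume of 0.03320 L.
[OH^-] = 0.0003361/0.03320 = 0.01012 M, so pOH = 1.99 and pH = 14.00 - 1.99 = 12.01.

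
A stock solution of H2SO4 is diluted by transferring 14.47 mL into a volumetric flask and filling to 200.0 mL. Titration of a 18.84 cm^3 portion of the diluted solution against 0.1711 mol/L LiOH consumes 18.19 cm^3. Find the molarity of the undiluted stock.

n(LiOH) = 0.1711 x 0.01819 = 0.003112 mol.
n(H2SO4) in the aliquot = 0.003112 x 1/2 = 0.001556 mol.
[diluted H2SO4] = 0.001556 / 0.01884 = 0.08260 M.
Dilution factor = 200.0/14.47 = 13.82, so [stock] = 0.08260 x 13.82 = 1.14 M.

1.14 M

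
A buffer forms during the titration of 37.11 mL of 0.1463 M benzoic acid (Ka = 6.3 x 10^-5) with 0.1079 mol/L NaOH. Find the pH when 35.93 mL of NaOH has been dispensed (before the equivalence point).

Initial n(C6H5COOH) = 0.1463 x 0.03711 = 0.005429 mol.
n(NaOH) added = 0.1079 x 0.03593 = 0.003877 mol, converting that many moles of C6H5COOH to C6H5COO-.
Remaining n(C6H5COOH) = 0.001552 mol; n(C6H5COO-) = 0.003877 mol.
By Henderson-Hasselbalch, pH = pKa + log([A^-]/[HA]) = 4.20 + log(0.003877/0.001552) = 4.20 + (+0.40) = 4.60.

4.60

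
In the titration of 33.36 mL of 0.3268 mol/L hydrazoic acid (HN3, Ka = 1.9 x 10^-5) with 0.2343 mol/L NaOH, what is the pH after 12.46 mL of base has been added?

Initial n(HN3) = 0.3268 x 0.03336 = 0.01090 mol.
n(NaOH) added = 0.2343 x 0.01246 = 0.002919 mol, converting that many moles of HN3 to N3-.
Remaining n(HN3) = 0.007983 mol; n(N3-) = 0.002919 mol.
By Henderson-Hasselbalch, pH = pKa + log([A^-]/[HA]) = 4.72 + log(0.002919/0.007983) = 4.72 + (-0.44) = 4.28.

4.28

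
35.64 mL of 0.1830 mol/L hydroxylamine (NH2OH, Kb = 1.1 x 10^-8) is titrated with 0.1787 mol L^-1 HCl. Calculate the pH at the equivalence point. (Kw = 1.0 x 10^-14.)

3.54

n(NH2OH) = 0.1830 x 0.03564 = 0.006522 mol; V(HCl) at equivalence = 0.006522/0.1787 = 0.03650 L.
At equivalence the base is fully converted to NH3OH+; total volume = 0.07214 L, so [NH3OH+] = 0.006522/0.07214 = 0.09041 M.
Ka(NH3OH+) = Kw/Kb = 1.0e-14 / 1.1 x 10^-8 = 9.09e-7.
[H^+] = sqrt(Ka x [NH3OH+]) = sqrt(9.09e-7 x 0.09041) = 0.000287 M.
pH = -log(0.000287) = 3.54.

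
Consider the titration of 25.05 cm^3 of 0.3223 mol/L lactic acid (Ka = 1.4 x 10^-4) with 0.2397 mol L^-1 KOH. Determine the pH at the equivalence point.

n(HC3H5O3) = 0.3223 x 0.02505 = 0.008074 mol; V(KOH) at equivalence = 0.008074/0.2397 = 0.03368 L.
At equivalence all the acid is converted to C3H5O3-; total volume = 0.02505 + 0.03368 = 0.05873 L, so [C3H5O3-] = 0.008074/0.05873 = 0.1375 M.
Kb = Kw/Ka = 1.0e-14 / 1.4 x 10^-4 = 7.14e-11.
[OH^-] = sqrt(Kb x [C3H5O3-]) = sqrt(7.14e-11 x 0.1375) = 3.13e-6 M.
pOH = 5.50, so pH = 14.00 - 5.50 = 8.50.

8.50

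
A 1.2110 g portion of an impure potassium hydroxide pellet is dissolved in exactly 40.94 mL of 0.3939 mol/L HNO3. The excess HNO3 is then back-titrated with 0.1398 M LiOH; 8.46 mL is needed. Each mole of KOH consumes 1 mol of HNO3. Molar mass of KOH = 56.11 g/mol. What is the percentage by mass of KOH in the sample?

Total n(HNO3) added = 0.3939 x 0.04094 = 0.01613 mol.
n(LiOH) used = 0.1398 x 0.008460 = 0.001183 mol, which equals the excess n(HNO3).
So n(HNO3) consumed by the sample = 0.01613 - 0.001183 = 0.01494 mol.
n(KOH) = 0.01494 / 1 = 0.01494 mol.
mass KOH = 0.01494 x 56.11 = 0.8385 g, so %KOH = 0.8385/1.2110 x 100 = 69.2%.

69.2%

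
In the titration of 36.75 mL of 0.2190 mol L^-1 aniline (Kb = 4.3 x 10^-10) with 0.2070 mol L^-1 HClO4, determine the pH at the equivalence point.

2.80

n(C6H5NH2) = 0.2190 x 0.03675 = 0.008048 mol; V(HClO4) at equivalence = 0.008048/0.2070 = 0.03888 L.
At equivalence the base is fully converted to C6H5NH3+; total volume = 0.07563 L, so [C6H5NH3+] = 0.008048/0.07563 = 0.1064 M.
Ka(C6H5NH3+) = Kw/Kb = 1.0e-14 / 4.3 x 10^-10 = 2.33e-5.
[H^+] = sqrt(Ka x [C6H5NH3+]) = sqrt(2.33e-5 x 0.1064) = 0.00157 M.
pH = -log(0.00157) = 2.80.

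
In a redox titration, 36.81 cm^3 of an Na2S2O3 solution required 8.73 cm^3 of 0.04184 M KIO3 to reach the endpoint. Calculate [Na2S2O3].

0.0595 M

n(KIO3) = 0.04184 x 0.008730 = 0.0003653 mol.
From the balanced equation, 1 mol KIO3 reacts with 6 mol Na2S2O3, so n(Na2S2O3) = 0.0003653 x 6/1 = 0.002192 mol.
[Na2S2O3] = 0.002192 / 0.03681 L = 0.0595 M.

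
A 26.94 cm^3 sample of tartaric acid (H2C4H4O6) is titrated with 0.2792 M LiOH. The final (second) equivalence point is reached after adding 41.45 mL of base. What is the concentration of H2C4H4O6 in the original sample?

0.215 M

n(LiOH) = 0.2792 x 0.04145 = 0.01157 mol.
At the final (second) equivalence point, 2 mol OH^- react per mol H2C4H4O6, so n(H2C4H4O6) = 0.01157 / 2 = 0.005786 mol.
[H2C4H4O6] = 0.005786 / 0.02694 L = 0.215 M.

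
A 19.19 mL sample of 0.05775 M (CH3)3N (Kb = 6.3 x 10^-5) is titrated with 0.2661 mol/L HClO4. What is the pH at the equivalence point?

n((CH3)3N) = 0.05775 x 0.01919 = 0.001108 mol; V(HClO4) at equivalence = 0.001108/0.2661 = 0.004165 L.
At equivalence the base is fully converted to (CH3)3NH+; total volume = 0.02335 L, so [(CH3)3NH+] = 0.001108/0.02335 = 0.04745 M.
Ka((CH3)3NH+) = Kw/Kb = 1.0e-14 / 6.3 x 10^-5 = 1.59e-10.
[H^+] = sqrt(Ka x [(CH3)3NH+]) = sqrt(1.59e-10 x 0.04745) = 2.74e-6 M.
pH = -log(2.74e-6) = 5.56.

5.56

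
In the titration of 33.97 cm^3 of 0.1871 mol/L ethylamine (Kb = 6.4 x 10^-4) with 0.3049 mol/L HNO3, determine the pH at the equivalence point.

n(C2H5NH2) = 0.1871 x 0.03397 = 0.006356 mol; V(HNO3) at equivalence = 0.006356/0.3049 = 0.02085 L.
At equivalence the base is fully converted to C2H5NH3+; total volume = 0.05482 L, so [C2H5NH3+] = 0.006356/0.05482 = 0.1159 M.
Ka(C2H5NH3+) = Kw/Kb = 1.0e-14 / 6.4 x 10^-4 = 1.56e-11.
[H^+] = sqrt(Ka x [C2H5NH3+]) = sqrt(1.56e-11 x 0.1159) = 1.35e-6 M.
pH = -log(1.35e-6) = 5.87.

5.87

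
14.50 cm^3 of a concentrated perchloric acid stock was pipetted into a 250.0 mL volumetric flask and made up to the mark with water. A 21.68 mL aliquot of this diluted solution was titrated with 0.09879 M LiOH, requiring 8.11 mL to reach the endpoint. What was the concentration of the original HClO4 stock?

n(LiOH) = 0.09879 x 0.008110 = 0.0008012 mol.
n(HClO4) in the aliquot = 0.0008012 mol.
[diluted HClO4] = 0.0008012 / 0.02168 = 0.03696 M.
Dilution factor = 250.0/14.50 = 17.24, so [stock] = 0.03696 x 17.24 = 0.637 M.

0.637 M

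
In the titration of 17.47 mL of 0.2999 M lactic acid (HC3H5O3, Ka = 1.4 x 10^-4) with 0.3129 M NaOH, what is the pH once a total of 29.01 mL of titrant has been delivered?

12.92

n(acid) = 0.2999 x 0.01747 = 0.005239 mol; n(NaOH) added = 0.3129 x 0.02901 = 0.009077 mol.
Base is in excess by 0.009077 - 0.005239 = 0.003838 mol in a total volume of 0.04648 L.
[OH^-] = 0.003838/0.04648 = 0.08257 M, so pOH = 1.08 and pH = 14.00 - 1.08 = 12.92.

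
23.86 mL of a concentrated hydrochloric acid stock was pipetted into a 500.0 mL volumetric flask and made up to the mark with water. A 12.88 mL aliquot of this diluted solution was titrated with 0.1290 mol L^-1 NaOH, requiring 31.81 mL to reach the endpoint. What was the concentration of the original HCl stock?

6.68 M

n(NaOH) = 0.1290 x 0.03181 = 0.004103 mol.
n(HCl) in the aliquot = 0.004103 mol.
[diluted HCl] = 0.004103 / 0.01288 = 0.3186 M.
Dilution factor = 500.0/23.86 = 20.96, so [stock] = 0.3186 x 20.96 = 6.68 M.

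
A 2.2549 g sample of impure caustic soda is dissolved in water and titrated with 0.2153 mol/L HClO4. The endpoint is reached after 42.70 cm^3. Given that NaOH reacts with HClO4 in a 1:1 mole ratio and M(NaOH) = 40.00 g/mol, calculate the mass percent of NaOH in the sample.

n(HClO4) = 0.2153 x 0.04270 = 0.009193 mol.
n(NaOH) = 0.009193 / 1 = 0.009193 mol.
mass of NaOH = 0.009193 x 40.00 = 0.3677 g.
% purity = 0.3677 / 2.2549 x 100 = 16.3%.

16.3%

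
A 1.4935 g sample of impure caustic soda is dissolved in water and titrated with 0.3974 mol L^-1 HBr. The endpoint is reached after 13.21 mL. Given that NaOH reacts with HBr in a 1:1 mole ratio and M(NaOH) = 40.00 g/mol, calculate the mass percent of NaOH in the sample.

14.1%

n(HBr) = 0.3974 x 0.01321 = 0.005250 mol.
n(NaOH) = 0.005250 / 1 = 0.005250 mol.
mass of NaOH = 0.005250 x 40.00 = 0.2100 g.
% purity = 0.2100 / 1.4935 x 100 = 14.1%.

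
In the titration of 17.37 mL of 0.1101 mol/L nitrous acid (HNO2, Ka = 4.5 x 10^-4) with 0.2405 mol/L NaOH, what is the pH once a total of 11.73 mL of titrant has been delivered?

n(acid) = 0.1101 x 0.01737 = 0.001912 mol; n(NaOH) added = 0.2405 x 0.01173 = 0.002821 mol.
Base is in excess by 0.002821 - 0.001912 = 0.0009086 mol in a total volume of 0.02910 L.
[OH^-] = 0.0009086/0.02910 = 0.03122 M, so pOH = 1.51 and pH = 14.00 - 1.51 = 12.49.

12.49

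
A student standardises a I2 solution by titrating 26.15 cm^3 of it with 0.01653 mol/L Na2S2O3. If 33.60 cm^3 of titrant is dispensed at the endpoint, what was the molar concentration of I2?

0.0106 M

n(Na2S2O3) = 0.01653 x 0.03360 = 0.0005554 mol.
From the balanced equation, 2 mol Na2S2O3 reacts with 1 mol I2, so n(I2) = 0.0005554 x 1/2 = 0.0002777 mol.
[I2] = 0.0002777 / 0.02615 L = 0.0106 M.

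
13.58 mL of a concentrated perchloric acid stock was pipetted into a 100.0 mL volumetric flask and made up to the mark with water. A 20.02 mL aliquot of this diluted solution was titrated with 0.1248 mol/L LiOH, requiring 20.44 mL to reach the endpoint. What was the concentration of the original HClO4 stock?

0.938 M

n(LiOH) = 0.1248 x 0.02044 = 0.002551 mol.
n(HClO4) in the aliquot = 0.002551 mol.
[diluted HClO4] = 0.002551 / 0.02002 = 0.1274 M.
Dilution factor = 100.0/13.58 = 7.364, so [stock] = 0.1274 x 7.364 = 0.938 M.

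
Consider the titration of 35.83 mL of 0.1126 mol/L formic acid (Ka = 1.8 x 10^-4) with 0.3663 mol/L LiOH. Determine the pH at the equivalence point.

8.34

n(HCOOH) = 0.1126 x 0.03583 = 0.004034 mol; V(LiOH) at equivalence = 0.004034/0.3663 = 0.01101 L.
At equivalence all the acid is converted to HCOO-; total volume = 0.03583 + 0.01101 = 0.04684 L, so [HCOO-] = 0.004034/0.04684 = 0.08613 M.
Kb = Kw/Ka = 1.0e-14 / 1.8 x 10^-4 = 5.56e-11.
[OH^-] = sqrt(Kb x [HCOO-]) = sqrt(5.56e-11 x 0.08613) = 2.19e-6 M.
pOH = 5.66, so pH = 14.00 - 5.66 = 8.34.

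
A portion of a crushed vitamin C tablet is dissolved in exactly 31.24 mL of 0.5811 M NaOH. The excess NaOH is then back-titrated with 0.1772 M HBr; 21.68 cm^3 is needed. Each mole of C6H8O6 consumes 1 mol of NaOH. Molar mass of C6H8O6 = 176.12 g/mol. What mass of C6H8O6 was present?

Total n(NaOH) added = 0.5811 x 0.03124 = 0.01815 mol.
n(HBr) used = 0.1772 x 0.02168 = 0.003842 mol, which equals the excess n(NaOH).
So n(NaOH) consumed by the sample = 0.01815 - 0.003842 = 0.01431 mol.
n(C6H8O6) = 0.01431 / 1 = 0.01431 mol.
mass = 0.01431 mol x 176.12 g/mol = 2.52 g.

2.52 g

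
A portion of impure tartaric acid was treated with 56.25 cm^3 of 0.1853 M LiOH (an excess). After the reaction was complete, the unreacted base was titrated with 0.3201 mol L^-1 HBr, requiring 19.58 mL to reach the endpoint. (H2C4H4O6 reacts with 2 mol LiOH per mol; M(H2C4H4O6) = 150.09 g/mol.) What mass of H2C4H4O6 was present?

0.312 g

Total n(LiOH) added = 0.1853 x 0.05625 = 0.01042 mol.
n(HBr) used = 0.3201 x 0.01958 = 0.006268 mol, which equals the excess n(LiOH).
So n(LiOH) consumed by the sample = 0.01042 - 0.006268 = 0.004156 mol.
n(H2C4H4O6) = 0.004156 / 2 = 0.002078 mol.
mass = 0.002078 mol x 150.09 g/mol = 0.312 g.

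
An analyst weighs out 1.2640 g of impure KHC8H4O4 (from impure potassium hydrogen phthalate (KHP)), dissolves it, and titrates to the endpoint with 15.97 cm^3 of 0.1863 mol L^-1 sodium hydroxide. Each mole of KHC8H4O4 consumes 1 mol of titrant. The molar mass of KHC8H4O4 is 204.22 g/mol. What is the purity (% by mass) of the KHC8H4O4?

48.1%

n(NaOH) = 0.1863 x 0.01597 = 0.002975 mol.
n(KHC8H4O4) = 0.002975 / 1 = 0.002975 mol.
mass of KHC8H4O4 = 0.002975 x 204.22 = 0.6076 g.
% purity = 0.6076 / 1.2640 x 100 = 48.1%.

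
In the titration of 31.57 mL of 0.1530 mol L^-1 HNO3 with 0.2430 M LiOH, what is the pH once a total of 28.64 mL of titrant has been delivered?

n(acid) = 0.1530 x 0.03157 = 0.004830 mol; n(LiOH) added = 0.2430 x 0.02864 = 0.006960 mol.
Base is in excess by 0.006960 - 0.004830 = 0.002129 mol in a total volume of 0.06021 L.
[OH^-] = 0.002129/0.06021 = 0.03536 M, so pOH = 1.45 and pH = 14.00 - 1.45 = 12.55.

12.55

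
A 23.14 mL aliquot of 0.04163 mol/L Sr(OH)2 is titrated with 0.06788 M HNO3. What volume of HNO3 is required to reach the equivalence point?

28.4 mL

n(Sr(OH)2) = 0.04163 mol/L x 0.02314 L = 0.0009633 mol.
The neutralisation is 1 Sr(OH)2 : 2 HNO3, so n(HNO3) = 0.0009633 x 2/1 = 0.001927 mol.
V(HNO3) = 0.001927 / 0.06788 = 0.02838 L = 28.4 mL.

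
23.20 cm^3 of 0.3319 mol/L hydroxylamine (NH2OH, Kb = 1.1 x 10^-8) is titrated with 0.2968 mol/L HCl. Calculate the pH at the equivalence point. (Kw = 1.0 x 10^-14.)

3.42

n(NH2OH) = 0.3319 x 0.02320 = 0.007700 mol; V(HCl) at equivalence = 0.007700/0.2968 = 0.02594 L.
At equivalence the base is fully converted to NH3OH+; total volume = 0.04914 L, so [NH3OH+] = 0.007700/0.04914 = 0.1567 M.
Ka(NH3OH+) = Kw/Kb = 1.0e-14 / 1.1 x 10^-8 = 9.09e-7.
[H^+] = sqrt(Ka x [NH3OH+]) = sqrt(9.09e-7 x 0.1567) = 0.000377 M.
pH = -log(0.000377) = 3.42.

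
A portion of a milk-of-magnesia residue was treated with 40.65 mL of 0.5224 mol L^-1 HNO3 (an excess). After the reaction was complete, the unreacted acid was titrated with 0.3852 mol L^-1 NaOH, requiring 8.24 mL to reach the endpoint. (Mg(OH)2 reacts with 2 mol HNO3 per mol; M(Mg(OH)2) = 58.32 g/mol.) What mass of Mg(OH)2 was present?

Total n(HNO3) added = 0.5224 x 0.04065 = 0.02124 mol.
n(NaOH) used = 0.3852 x 0.008240 = 0.003174 mol, which equals the excess n(HNO3).
So n(HNO3) consumed by the sample = 0.02124 - 0.003174 = 0.01806 mol.
n(Mg(OH)2) = 0.01806 / 2 = 0.009031 mol.
mass = 0.009031 mol x 58.32 g/mol = 0.527 g.

0.527 g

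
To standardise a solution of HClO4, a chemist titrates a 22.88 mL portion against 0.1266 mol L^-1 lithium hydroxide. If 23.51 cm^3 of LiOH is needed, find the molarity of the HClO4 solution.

n(LiOH) delivered = 0.1266 x 0.02351 = 0.002976 mol.
For a 1:1 reaction, n(HClO4) = 0.002976 mol.
[HClO4] = 0.002976 mol / 0.02288 L = 0.130 M.

0.130 M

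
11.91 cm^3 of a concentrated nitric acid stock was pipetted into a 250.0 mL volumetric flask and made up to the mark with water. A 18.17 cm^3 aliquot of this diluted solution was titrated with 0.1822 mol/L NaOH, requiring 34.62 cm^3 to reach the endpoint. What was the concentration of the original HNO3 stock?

n(NaOH) = 0.1822 x 0.03462 = 0.006308 mol.
n(HNO3) in the aliquot = 0.006308 mol.
[diluted HNO3] = 0.006308 / 0.01817 = 0.3472 M.
Dilution factor = 250.0/11.91 = 20.99, so [stock] = 0.3472 x 20.99 = 7.29 M.

7.29 M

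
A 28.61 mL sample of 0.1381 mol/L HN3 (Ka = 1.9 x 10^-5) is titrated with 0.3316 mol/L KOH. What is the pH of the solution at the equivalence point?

n(HN3) = 0.1381 x 0.02861 = 0.003951 mol; V(KOH) at equivalence = 0.003951/0.3316 = 0.01192 L.
At equivalence all the acid is converted to N3-; total volume = 0.02861 + 0.01192 = 0.04053 L, so [N3-] = 0.003951/0.04053 = 0.09750 M.
Kb = Kw/Ka = 1.0e-14 / 1.9 x 10^-5 = 5.26e-10.
[OH^-] = sqrt(Kb x [N3-]) = sqrt(5.26e-10 x 0.09750) = 7.16e-6 M.
pOH = 5.14, so pH = 14.00 - 5.14 = 8.86.

8.86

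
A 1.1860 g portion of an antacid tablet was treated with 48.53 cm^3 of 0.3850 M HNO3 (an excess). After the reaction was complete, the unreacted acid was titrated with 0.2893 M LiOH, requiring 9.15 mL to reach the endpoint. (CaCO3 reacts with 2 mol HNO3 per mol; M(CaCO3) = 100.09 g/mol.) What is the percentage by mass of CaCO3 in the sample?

Total n(HNO3) added = 0.3850 x 0.04853 = 0.01868 mol.
n(LiOH) used = 0.2893 x 0.009150 = 0.002647 mol, which equals the excess n(HNO3).
So n(HNO3) consumed by the sample = 0.01868 - 0.002647 = 0.01604 mol.
n(CaCO3) = 0.01604 / 2 = 0.008018 mol.
mass CaCO3 = 0.008018 x 100.09 = 0.8026 g, so %CaCO3 = 0.8026/1.1860 x 100 = 67.7%.

67.7%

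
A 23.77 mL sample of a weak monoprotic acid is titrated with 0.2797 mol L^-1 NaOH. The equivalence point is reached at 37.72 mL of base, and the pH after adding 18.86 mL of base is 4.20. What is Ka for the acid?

6.3 x 10^-5

18.86 mL is half of the equivalence volume, so this is the half-equivalence point where [HA] = [A^-].
At half-equivalence pH = pKa, so pKa = 4.20.
Ka = 10^(-4.20) = 6.3 x 10^-5.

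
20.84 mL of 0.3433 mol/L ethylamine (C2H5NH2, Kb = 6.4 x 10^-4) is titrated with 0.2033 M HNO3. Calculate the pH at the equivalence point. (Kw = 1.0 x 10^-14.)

5.85

n(C2H5NH2) = 0.3433 x 0.02084 = 0.007154 mol; V(HNO3) at equivalence = 0.007154/0.2033 = 0.03519 L.
At equivalence the base is fully converted to C2H5NH3+; total volume = 0.05603 L, so [C2H5NH3+] = 0.007154/0.05603 = 0.1277 M.
Ka(C2H5NH3+) = Kw/Kb = 1.0e-14 / 6.4 x 10^-4 = 1.56e-11.
[H^+] = sqrt(Ka x [C2H5NH3+]) = sqrt(1.56e-11 x 0.1277) = 1.41e-6 M.
pH = -log(1.41e-6) = 5.85.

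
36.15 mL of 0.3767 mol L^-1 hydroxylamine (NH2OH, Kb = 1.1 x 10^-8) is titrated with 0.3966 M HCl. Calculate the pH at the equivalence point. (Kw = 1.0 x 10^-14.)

3.38

n(NH2OH) = 0.3767 x 0.03615 = 0.01362 mol; V(HCl) at equivalence = 0.01362/0.3966 = 0.03434 L.
At equivalence the base is fully converted to NH3OH+; total volume = 0.07049 L, so [NH3OH+] = 0.01362/0.07049 = 0.1932 M.
Ka(NH3OH+) = Kw/Kb = 1.0e-14 / 1.1 x 10^-8 = 9.09e-7.
[H^+] = sqrt(Ka x [NH3OH+]) = sqrt(9.09e-7 x 0.1932) = 0.000419 M.
pH = -log(0.000419) = 3.38.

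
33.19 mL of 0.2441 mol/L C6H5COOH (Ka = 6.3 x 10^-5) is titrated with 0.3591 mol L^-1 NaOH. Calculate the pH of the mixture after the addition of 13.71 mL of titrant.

Initial n(C6H5COOH) = 0.2441 x 0.03319 = 0.008102 mol.
n(NaOH) added = 0.3591 x 0.01371 = 0.004923 mol, converting that many moles of C6H5COOH to C6H5COO-.
Remaining n(C6H5COOH) = 0.003178 mol; n(C6H5COO-) = 0.004923 mol.
By Henderson-Hasselbalch, pH = pKa + log([A^-]/[HA]) = 4.20 + log(0.004923/0.003178) = 4.20 + (+0.19) = 4.39.

4.39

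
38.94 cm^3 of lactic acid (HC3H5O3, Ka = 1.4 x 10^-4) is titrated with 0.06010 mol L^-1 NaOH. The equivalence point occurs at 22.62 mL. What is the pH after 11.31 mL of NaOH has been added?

3.85

11.31 mL is exactly half the equivalence volume (22.62/2), i.e. the half-equivalence point.
There, n(HA) = n(A^-), so pH = pKa = -log(1.4 x 10^-4) = 3.85.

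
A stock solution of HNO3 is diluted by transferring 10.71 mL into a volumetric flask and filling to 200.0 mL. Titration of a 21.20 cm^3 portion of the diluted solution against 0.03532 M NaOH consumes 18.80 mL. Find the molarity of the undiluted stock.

0.585 M

n(NaOH) = 0.03532 x 0.01880 = 0.0006640 mol.
n(HNO3) in the aliquot = 0.0006640 mol.
[diluted HNO3] = 0.0006640 / 0.02120 = 0.03132 M.
Dilution factor = 200.0/10.71 = 18.67, so [stock] = 0.03132 x 18.67 = 0.585 M.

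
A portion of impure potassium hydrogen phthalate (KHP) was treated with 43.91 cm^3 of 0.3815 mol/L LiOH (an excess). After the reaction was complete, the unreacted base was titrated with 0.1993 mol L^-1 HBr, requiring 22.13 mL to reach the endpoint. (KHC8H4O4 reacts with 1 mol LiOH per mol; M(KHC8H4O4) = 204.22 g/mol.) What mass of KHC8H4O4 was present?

2.52 g

Total n(LiOH) added = 0.3815 x 0.04391 = 0.01675 mol.
n(HBr) used = 0.1993 x 0.02213 = 0.004411 mol, which equals the excess n(LiOH).
So n(LiOH) consumed by the sample = 0.01675 - 0.004411 = 0.01234 mol.
n(KHC8H4O4) = 0.01234 / 1 = 0.01234 mol.
mass = 0.01234 mol x 204.22 g/mol = 2.52 g.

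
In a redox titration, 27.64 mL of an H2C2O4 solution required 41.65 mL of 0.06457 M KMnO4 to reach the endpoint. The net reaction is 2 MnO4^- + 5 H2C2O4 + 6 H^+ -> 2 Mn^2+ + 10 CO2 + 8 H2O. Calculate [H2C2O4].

n(KMnO4) = 0.06457 x 0.04165 = 0.002689 mol.
From the balanced equation, 2 mol KMnO4 reacts with 5 mol H2C2O4, so n(H2C2O4) = 0.002689 x 5/2 = 0.006723 mol.
[H2C2O4] = 0.006723 / 0.02764 L = 0.243 M.

0.243 M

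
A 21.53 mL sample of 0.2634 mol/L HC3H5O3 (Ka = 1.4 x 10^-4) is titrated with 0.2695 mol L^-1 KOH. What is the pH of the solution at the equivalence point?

8.49

n(HC3H5O3) = 0.2634 x 0.02153 = 0.005671 mol; V(KOH) at equivalence = 0.005671/0.2695 = 0.02104 L.
At equivalence all the acid is converted to C3H5O3-; total volume = 0.02153 + 0.02104 = 0.04257 L, so [C3H5O3-] = 0.005671/0.04257 = 0.1332 M.
Kb = Kw/Ka = 1.0e-14 / 1.4 x 10^-4 = 7.14e-11.
[OH^-] = sqrt(Kb x [C3H5O3-]) = sqrt(7.14e-11 x 0.1332) = 3.08e-6 M.
pOH = 5.51, so pH = 14.00 - 5.51 = 8.49.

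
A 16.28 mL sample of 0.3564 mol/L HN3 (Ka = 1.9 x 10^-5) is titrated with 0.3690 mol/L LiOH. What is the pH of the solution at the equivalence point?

n(HN3) = 0.3564 x 0.01628 = 0.005802 mol; V(LiOH) at equivalence = 0.005802/0.3690 = 0.01572 L.
At equivalence all the acid is converted to N3-; total volume = 0.01628 + 0.01572 = 0.03200 L, so [N3-] = 0.005802/0.03200 = 0.1813 M.
Kb = Kw/Ka = 1.0e-14 / 1.9 x 10^-5 = 5.26e-10.
[OH^-] = sqrt(Kb x [N3-]) = sqrt(5.26e-10 x 0.1813) = 9.77e-6 M.
pOH = 5.01, so pH = 14.00 - 5.01 = 8.99.

8.99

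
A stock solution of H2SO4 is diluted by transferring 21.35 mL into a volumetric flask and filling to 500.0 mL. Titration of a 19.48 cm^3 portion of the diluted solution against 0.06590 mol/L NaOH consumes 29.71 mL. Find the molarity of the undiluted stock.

n(NaOH) = 0.06590 x 0.02971 = 0.001958 mol.
n(H2SO4) in the aliquot = 0.001958 x 1/2 = 0.0009789 mol.
[diluted H2SO4] = 0.0009789 / 0.01948 = 0.05025 M.
Dilution factor = 500.0/21.35 = 23.42, so [stock] = 0.05025 x 23.42 = 1.18 M.

1.18 M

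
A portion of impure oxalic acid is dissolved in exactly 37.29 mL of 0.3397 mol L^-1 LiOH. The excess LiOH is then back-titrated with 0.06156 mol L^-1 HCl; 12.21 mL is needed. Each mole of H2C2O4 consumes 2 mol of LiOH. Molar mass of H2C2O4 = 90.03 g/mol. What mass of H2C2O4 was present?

Total n(LiOH) added = 0.3397 x 0.03729 = 0.01267 mol.
n(HCl) used = 0.06156 x 0.01221 = 0.0007516 mol, which equals the excess n(LiOH).
So n(LiOH) consumed by the sample = 0.01267 - 0.0007516 = 0.01192 mol.
n(H2C2O4) = 0.01192 / 2 = 0.005958 mol.
mass = 0.005958 mol x 90.03 g/mol = 0.536 g.

0.536 g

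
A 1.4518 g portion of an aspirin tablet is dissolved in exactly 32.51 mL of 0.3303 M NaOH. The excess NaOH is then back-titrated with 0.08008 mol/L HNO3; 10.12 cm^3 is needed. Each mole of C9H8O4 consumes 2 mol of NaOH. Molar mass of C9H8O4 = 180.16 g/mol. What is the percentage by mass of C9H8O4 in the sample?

61.6%

Total n(NaOH) added = 0.3303 x 0.03251 = 0.01074 mol.
n(HNO3) used = 0.08008 x 0.01012 = 0.0008104 mol, which equals the excess n(NaOH).
So n(NaOH) consumed by the sample = 0.01074 - 0.0008104 = 0.009928 mol.
n(C9H8O4) = 0.009928 / 2 = 0.004964 mol.
mass C9H8O4 = 0.004964 x 180.16 = 0.8943 g, so %C9H8O4 = 0.8943/1.4518 x 100 = 61.6%.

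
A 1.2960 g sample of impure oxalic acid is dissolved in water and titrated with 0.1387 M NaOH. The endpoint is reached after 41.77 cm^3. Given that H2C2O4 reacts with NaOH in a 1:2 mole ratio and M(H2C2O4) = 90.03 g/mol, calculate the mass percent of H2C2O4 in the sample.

20.1%

n(NaOH) = 0.1387 x 0.04177 = 0.005793 mol.
n(H2C2O4) = 0.005793 / 2 = 0.002897 mol.
mass of H2C2O4 = 0.002897 x 90.03 = 0.2608 g.
% purity = 0.2608 / 1.2960 x 100 = 20.1%.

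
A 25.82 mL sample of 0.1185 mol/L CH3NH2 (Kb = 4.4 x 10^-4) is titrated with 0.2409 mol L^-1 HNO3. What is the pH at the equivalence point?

5.87

n(CH3NH2) = 0.1185 x 0.02582 = 0.003060 mol; V(HNO3) at equivalence = 0.003060/0.2409 = 0.01270 L.
At equivalence the base is fully converted to CH3NH3+; total volume = 0.03852 L, so [CH3NH3+] = 0.003060/0.03852 = 0.07943 M.
Ka(CH3NH3+) = Kw/Kb = 1.0e-14 / 4.4 x 10^-4 = 2.27e-11.
[H^+] = sqrt(Ka x [CH3NH3+]) = sqrt(2.27e-11 x 0.07943) = 1.34e-6 M.
pH = -log(1.34e-6) = 5.87.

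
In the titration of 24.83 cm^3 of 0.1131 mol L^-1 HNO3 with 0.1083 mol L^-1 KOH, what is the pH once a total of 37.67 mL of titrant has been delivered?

n(acid) = 0.1131 x 0.02483 = 0.002808 mol; n(KOH) added = 0.1083 x 0.03767 = 0.004080 mol.
Base is in excess by 0.004080 - 0.002808 = 0.001271 mol in a total volume of 0.06250 L.
[OH^-] = 0.001271/0.06250 = 0.02034 M, so pOH = 1.69 and pH = 14.00 - 1.69 = 12.31.

12.31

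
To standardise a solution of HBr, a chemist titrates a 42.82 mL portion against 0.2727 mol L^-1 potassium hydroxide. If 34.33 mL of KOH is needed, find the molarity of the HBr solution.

n(KOH) delivered = 0.2727 x 0.03433 = 0.009362 mol.
For a 1:1 reaction, n(HBr) = 0.009362 mol.
[HBr] = 0.009362 mol / 0.04282 L = 0.219 M.

0.219 M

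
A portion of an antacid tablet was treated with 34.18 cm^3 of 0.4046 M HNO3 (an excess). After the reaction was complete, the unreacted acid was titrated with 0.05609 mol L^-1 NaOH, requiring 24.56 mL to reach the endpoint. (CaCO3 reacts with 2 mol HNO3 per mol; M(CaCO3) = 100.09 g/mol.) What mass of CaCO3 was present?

0.623 g

Total n(HNO3) added = 0.4046 x 0.03418 = 0.01383 mol.
n(NaOH) used = 0.05609 x 0.02456 = 0.001378 mol, which equals the excess n(HNO3).
So n(HNO3) consumed by the sample = 0.01383 - 0.001378 = 0.01245 mol.
n(CaCO3) = 0.01245 / 2 = 0.006226 mol.
mass = 0.006226 mol x 100.09 g/mol = 0.623 g.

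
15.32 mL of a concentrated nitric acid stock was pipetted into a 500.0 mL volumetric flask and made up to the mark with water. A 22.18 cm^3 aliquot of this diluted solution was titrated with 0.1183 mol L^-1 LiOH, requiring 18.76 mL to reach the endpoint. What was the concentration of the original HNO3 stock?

3.27 M

n(LiOH) = 0.1183 x 0.01876 = 0.002219 mol.
n(HNO3) in the aliquot = 0.002219 mol.
[diluted HNO3] = 0.002219 / 0.02218 = 0.1001 M.
Dilution factor = 500.0/15.32 = 32.64, so [stock] = 0.1001 x 32.64 = 3.27 M.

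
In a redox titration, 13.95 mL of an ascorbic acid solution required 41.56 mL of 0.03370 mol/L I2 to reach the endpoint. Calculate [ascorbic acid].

0.100 M

n(I2) = 0.03370 x 0.04156 = 0.001401 mol.
From the balanced equation, 1 mol I2 reacts with 1 mol ascorbic acid, so n(ascorbic acid) = 0.001401 x 1/1 = 0.001401 mol.
[ascorbic acid] = 0.001401 / 0.01395 L = 0.100 M.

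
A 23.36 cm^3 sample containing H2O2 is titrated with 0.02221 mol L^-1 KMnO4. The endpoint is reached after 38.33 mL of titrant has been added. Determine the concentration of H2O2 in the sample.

0.0911 M

n(KMnO4) = 0.02221 x 0.03833 = 0.0008513 mol.
From the balanced equation, 2 mol KMnO4 reacts with 5 mol H2O2, so n(H2O2) = 0.0008513 x 5/2 = 0.002128 mol.
[H2O2] = 0.002128 / 0.02336 L = 0.0911 M.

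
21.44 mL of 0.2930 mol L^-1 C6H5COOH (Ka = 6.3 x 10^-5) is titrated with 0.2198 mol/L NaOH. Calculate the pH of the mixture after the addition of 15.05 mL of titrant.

4.25

Initial n(C6H5COOH) = 0.2930 x 0.02144 = 0.006282 mol.
n(NaOH) added = 0.2198 x 0.01505 = 0.003308 mol, converting that many moles of C6H5COOH to C6H5COO-.
Remaining n(C6H5COOH) = 0.002974 mol; n(C6H5COO-) = 0.003308 mol.
By Henderson-Hasselbalch, pH = pKa + log([A^-]/[HA]) = 4.20 + log(0.003308/0.002974) = 4.20 + (+0.05) = 4.25.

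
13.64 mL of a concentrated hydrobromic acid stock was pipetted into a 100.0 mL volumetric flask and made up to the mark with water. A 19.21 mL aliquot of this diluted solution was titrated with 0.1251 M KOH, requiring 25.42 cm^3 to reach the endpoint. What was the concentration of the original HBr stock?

n(KOH) = 0.1251 x 0.02542 = 0.003180 mol.
n(HBr) in the aliquot = 0.003180 mol.
[diluted HBr] = 0.003180 / 0.01921 = 0.1655 M.
Dilution factor = 100.0/13.64 = 7.331, so [stock] = 0.1655 x 7.331 = 1.21 M.

1.21 M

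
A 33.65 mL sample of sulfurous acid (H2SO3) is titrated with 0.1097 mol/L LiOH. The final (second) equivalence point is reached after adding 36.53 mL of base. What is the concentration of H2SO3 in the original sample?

0.0595 M

n(LiOH) = 0.1097 x 0.03653 = 0.004007 mol.
At the final (second) equivalence point, 2 mol OH^- react per mol H2SO3, so n(H2SO3) = 0.004007 / 2 = 0.002004 mol.
[H2SO3] = 0.002004 / 0.03365 L = 0.0595 M.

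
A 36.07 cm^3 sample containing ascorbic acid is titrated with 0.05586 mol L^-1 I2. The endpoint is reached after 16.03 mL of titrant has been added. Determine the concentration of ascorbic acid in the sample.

0.0248 M

n(I2) = 0.05586 x 0.01603 = 0.0008954 mol.
From the balanced equation, 1 mol I2 reacts with 1 mol ascorbic acid, so n(ascorbic acid) = 0.0008954 x 1/1 = 0.0008954 mol.
[ascorbic acid] = 0.0008954 / 0.03607 L = 0.0248 M.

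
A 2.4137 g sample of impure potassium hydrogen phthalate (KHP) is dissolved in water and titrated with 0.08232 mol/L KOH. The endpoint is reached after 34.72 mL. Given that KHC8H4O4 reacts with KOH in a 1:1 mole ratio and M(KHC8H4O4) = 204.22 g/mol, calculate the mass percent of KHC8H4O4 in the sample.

24.2%

n(KOH) = 0.08232 x 0.03472 = 0.002858 mol.
n(KHC8H4O4) = 0.002858 / 1 = 0.002858 mol.
mass of KHC8H4O4 = 0.002858 x 204.22 = 0.5837 g.
% purity = 0.5837 / 2.4137 x 100 = 24.2%.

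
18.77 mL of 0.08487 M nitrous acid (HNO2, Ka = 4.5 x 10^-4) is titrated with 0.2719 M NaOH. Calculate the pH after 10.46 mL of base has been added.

n(acid) = 0.08487 x 0.01877 = 0.001593 mol; n(NaOH) added = 0.2719 x 0.01046 = 0.002844 mol.
Base is in excess by 0.002844 - 0.001593 = 0.001251 mol in a total volume of 0.02923 L.
[OH^-] = 0.001251/0.02923 = 0.04280 M, so pOH = 1.37 and pH = 14.00 - 1.37 = 12.63.

12.63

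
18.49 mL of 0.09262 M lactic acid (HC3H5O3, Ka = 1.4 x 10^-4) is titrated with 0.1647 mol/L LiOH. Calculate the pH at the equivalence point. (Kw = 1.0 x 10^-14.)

n(HC3H5O3) = 0.09262 x 0.01849 = 0.001713 mol; V(LiOH) at equivalence = 0.001713/0.1647 = 0.01040 L.
At equivalence all the acid is converted to C3H5O3-; total volume = 0.01849 + 0.01040 = 0.02889 L, so [C3H5O3-] = 0.001713/0.02889 = 0.05928 M.
Kb = Kw/Ka = 1.0e-14 / 1.4 x 10^-4 = 7.14e-11.
[OH^-] = sqrt(Kb x [C3H5O3-]) = sqrt(7.14e-11 x 0.05928) = 2.06e-6 M.
pOH = 5.69, so pH = 14.00 - 5.69 = 8.31.

8.31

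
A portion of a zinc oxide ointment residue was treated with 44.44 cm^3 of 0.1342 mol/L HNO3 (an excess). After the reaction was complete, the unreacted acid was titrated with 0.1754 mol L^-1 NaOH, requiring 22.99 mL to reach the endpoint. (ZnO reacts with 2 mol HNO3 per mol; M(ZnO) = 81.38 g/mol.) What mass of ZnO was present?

0.0786 g

Total n(HNO3) added = 0.1342 x 0.04444 = 0.005964 mol.
n(NaOH) used = 0.1754 x 0.02299 = 0.004032 mol, which equals the excess n(HNO3).
So n(HNO3) consumed by the sample = 0.005964 - 0.004032 = 0.001931 mol.
n(ZnO) = 0.001931 / 2 = 0.0009657 mol.
mass = 0.0009657 mol x 81.38 g/mol = 0.0786 g.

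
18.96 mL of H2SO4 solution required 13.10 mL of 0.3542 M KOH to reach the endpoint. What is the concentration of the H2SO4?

0.122 M

n(KOH) delivered = 0.3542 x 0.01310 = 0.004640 mol.
The reaction is 1 H2SO4 + 2 KOH, so n(H2SO4) = 0.004640 x 1/2 = 0.002320 mol.
[H2SO4] = 0.002320 mol / 0.01896 L = 0.122 M.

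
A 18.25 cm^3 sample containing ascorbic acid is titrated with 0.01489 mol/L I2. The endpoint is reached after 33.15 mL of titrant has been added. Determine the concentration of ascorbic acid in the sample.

n(I2) = 0.01489 x 0.03315 = 0.0004936 mol.
From the balanced equation, 1 mol I2 reacts with 1 mol ascorbic acid, so n(ascorbic acid) = 0.0004936 x 1/1 = 0.0004936 mol.
[ascorbic acid] = 0.0004936 / 0.01825 L = 0.0270 M.

0.0270 M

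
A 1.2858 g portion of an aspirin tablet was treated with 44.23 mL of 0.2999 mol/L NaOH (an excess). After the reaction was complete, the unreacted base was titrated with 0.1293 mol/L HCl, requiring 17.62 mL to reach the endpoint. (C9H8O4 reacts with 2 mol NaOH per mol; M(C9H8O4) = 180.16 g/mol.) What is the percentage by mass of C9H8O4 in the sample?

77.0%

Total n(NaOH) added = 0.2999 x 0.04423 = 0.01326 mol.
n(HCl) used = 0.1293 x 0.01762 = 0.002278 mol, which equals the excess n(NaOH).
So n(NaOH) consumed by the sample = 0.01326 - 0.002278 = 0.01099 mol.
n(C9H8O4) = 0.01099 / 2 = 0.005493 mol.
mass C9H8O4 = 0.005493 x 180.16 = 0.9896 g, so %C9H8O4 = 0.9896/1.2858 x 100 = 77.0%.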